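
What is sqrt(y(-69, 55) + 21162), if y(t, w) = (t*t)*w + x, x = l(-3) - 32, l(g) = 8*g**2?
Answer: sqrt(283057) ≈ 532.03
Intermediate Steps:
x = 40 (x = 8*(-3)**2 - 32 = 8*9 - 32 = 72 - 32 = 40)
y(t, w) = 40 + w*t**2 (y(t, w) = (t*t)*w + 40 = t**2*w + 40 = w*t**2 + 40 = 40 + w*t**2)
sqrt(y(-69, 55) + 21162) = sqrt((40 + 55*(-69)**2) + 21162) = sqrt((40 + 55*4761) + 21162) = sqrt((40 + 261855) + 21162) = sqrt(261895 + 21162) = sqrt(283057)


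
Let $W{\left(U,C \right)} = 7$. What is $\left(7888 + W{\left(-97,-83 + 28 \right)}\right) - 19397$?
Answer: $-11502$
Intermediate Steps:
$\left(7888 + W{\left(-97,-83 + 28 \right)}\right) - 19397 = \left(7888 + 7\right) - 19397 = 7895 - 19397 = -11502$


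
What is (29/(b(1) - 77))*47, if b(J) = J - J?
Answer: -1363/77 ≈ -17.701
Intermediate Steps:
b(J) = 0
(29/(b(1) - 77))*47 = (29/(0 - 77))*47 = (29/(-77))*47 = -1/77*29*47 = -29/77*47 = -1363/77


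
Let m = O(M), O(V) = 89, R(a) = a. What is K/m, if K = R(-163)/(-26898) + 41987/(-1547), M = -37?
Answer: -1129114165/3703397334 ≈ -0.30489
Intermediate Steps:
m = 89
K = -1129114165/41611206 (K = -163/(-26898) + 41987/(-1547) = -163*(-1/26898) + 41987*(-1/1547) = 163/26898 - 41987/1547 = -1129114165/41611206 ≈ -27.135)
K/m = -1129114165/41611206/89 = -1129114165/41611206*1/89 = -1129114165/3703397334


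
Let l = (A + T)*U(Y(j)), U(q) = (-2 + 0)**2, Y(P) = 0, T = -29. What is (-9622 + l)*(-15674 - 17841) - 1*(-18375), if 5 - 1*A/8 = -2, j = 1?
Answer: 318880085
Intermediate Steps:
U(q) = 4 (U(q) = (-2)**2 = 4)
A = 56 (A = 40 - 8*(-2) = 40 + 16 = 56)
l = 108 (l = (56 - 29)*4 = 27*4 = 108)
(-9622 + l)*(-15674 - 17841) - 1*(-18375) = (-9622 + 108)*(-15674 - 17841) - 1*(-18375) = -9514*(-33515) + 18375 = 318861710 + 18375 = 318880085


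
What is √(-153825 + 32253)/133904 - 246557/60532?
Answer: -246557/60532 + 3*I*√3377/66952 ≈ -4.0732 + 0.0026039*I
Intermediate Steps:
√(-153825 + 32253)/133904 - 246557/60532 = √(-121572)*(1/133904) - 246557*1/60532 = (6*I*√3377)*(1/133904) - 246557/60532 = 3*I*√3377/66952 - 246557/60532 = -246557/60532 + 3*I*√3377/66952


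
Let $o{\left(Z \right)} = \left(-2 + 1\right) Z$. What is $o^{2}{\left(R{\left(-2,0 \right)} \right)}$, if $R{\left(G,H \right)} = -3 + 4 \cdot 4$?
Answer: $169$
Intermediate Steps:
$R{\left(G,H \right)} = 13$ ($R{\left(G,H \right)} = -3 + 16 = 13$)
$o{\left(Z \right)} = - Z$
$o^{2}{\left(R{\left(-2,0 \right)} \right)} = \left(\left(-1\right) 13\right)^{2} = \left(-13\right)^{2} = 169$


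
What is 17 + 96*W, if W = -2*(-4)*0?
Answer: 17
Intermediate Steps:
W = 0 (W = 8*0 = 0)
17 + 96*W = 17 + 96*0 = 17 + 0 = 17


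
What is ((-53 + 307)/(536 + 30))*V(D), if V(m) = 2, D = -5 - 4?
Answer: 254/283 ≈ 0.89753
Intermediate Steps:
D = -9
((-53 + 307)/(536 + 30))*V(D) = ((-53 + 307)/(536 + 30))*2 = (254/566)*2 = (254*(1/566))*2 = (127/283)*2 = 254/283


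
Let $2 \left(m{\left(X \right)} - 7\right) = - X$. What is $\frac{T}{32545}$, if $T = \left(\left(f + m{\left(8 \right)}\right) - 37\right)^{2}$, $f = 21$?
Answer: $\frac{169}{32545} \approx 0.0051928$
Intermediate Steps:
$m{\left(X \right)} = 7 - \frac{X}{2}$ ($m{\left(X \right)} = 7 + \frac{\left(-1\right) X}{2} = 7 - \frac{X}{2}$)
$T = 169$ ($T = \left(\left(21 + \left(7 - 4\right)\right) - 37\right)^{2} = \left(\left(21 + 3\right) - 37\right)^{2} = \left(24 - 37\right)^{2} = \left(-13\right)^{2} = 169$)
$\frac{T}{32545} = \frac{169}{32545}$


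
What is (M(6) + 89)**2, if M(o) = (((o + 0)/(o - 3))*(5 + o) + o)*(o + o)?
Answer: 180625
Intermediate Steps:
M(o) = 2*o*(o + o*(5 + o)/(-3 + o)) (M(o) = ((o/(-3 + o))*(5 + o) + o)*(2*o) = (o*(5 + o)/(-3 + o) + o)*(2*o) = (o + o*(5 + o)/(-3 + o))*(2*o) = 2*o*(o + o*(5 + o)/(-3 + o)))
(M(6) + 89)**2 = (4*6**2*(1 + 6)/(-3 + 6) + 89)**2 = (4*36*7/3 + 89)**2 = (4*36*(1/3)*7 + 89)**2 = (336 + 89)**2 = 425**2 = 180625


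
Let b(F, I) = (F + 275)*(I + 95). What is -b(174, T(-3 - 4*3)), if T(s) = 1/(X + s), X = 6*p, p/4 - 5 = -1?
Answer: -3455504/81 ≈ -42661.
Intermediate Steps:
p = 16 (p = 20 + 4*(-1) = 20 - 4 = 16)
X = 96 (X = 6*16 = 96)
T(s) = 1/(96 + s)
b(F, I) = (95 + I)*(275 + F) (b(F, I) = (275 + F)*(95 + I) = (95 + I)*(275 + F))
-b(174, T(-3 - 4*3)) = -(26125 + 95*174 + 275/(96 + (-3 - 4*3)) + 174/(96 + (-3 - 4*3))) = -(26125 + 16530 + 275/(96 + (-3 - 12)) + 174/(96 + (-3 - 12))) = -(26125 + 16530 + 275/(96 - 15) + 174/(96 - 15)) = -(26125 + 16530 + 275/81 + 174/81) = -(26125 + 16530 + 275*(1/81) + 174*(1/81)) = -(26125 + 16530 + 275/81 + 58/27) = -1*3455504/81 = -3455504/81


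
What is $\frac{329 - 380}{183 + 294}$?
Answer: $- \frac{17}{159} \approx -0.10692$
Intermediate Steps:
$\frac{329 - 380}{183 + 294} = - \frac{51}{477} = \left(-51\right) \frac{1}{477} = - \frac{17}{159}$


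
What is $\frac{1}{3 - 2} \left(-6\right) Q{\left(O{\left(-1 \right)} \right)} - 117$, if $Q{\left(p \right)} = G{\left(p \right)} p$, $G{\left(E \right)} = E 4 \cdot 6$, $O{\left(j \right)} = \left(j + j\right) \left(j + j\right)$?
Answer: $-2421$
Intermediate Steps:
$O{\left(j \right)} = 4 j^{2}$ ($O{\left(j \right)} = 2 j 2 j = 4 j^{2}$)
$G{\left(E \right)} = 24 E$ ($G{\left(E \right)} = 4 E 6 = 24 E$)
$Q{\left(p \right)} = 24 p^{2}$ ($Q{\left(p \right)} = 24 p p = 24 p^{2}$)
$\frac{1}{3 - 2} \left(-6\right) Q{\left(O{\left(-1 \right)} \right)} - 117 = \frac{1}{3 - 2} \left(-6\right) 24 \left(4 \left(-1\right)^{2}\right)^{2} - 117 = 1^{-1} \left(-6\right) 24 \left(4 \cdot 1\right)^{2} - 117 = 1 \left(-6\right) 24 \cdot 4^{2} - 117 = - 6 \cdot 24 \cdot 16 - 117 = \left(-6\right) 384 - 117 = -2304 - 117 = -2421$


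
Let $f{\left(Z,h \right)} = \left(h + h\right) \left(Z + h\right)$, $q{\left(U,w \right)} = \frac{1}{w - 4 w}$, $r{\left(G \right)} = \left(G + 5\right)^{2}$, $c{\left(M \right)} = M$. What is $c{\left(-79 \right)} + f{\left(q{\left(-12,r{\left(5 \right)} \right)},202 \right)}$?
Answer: $\frac{6114574}{75} \approx 81528.0$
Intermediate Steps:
$r{\left(G \right)} = \left(5 + G\right)^{2}$
$q{\left(U,w \right)} = - \frac{1}{3 w}$ ($q{\left(U,w \right)} = \frac{1}{\left(-3\right) w} = - \frac{1}{3 w}$)
$f{\left(Z,h \right)} = 2 h \left(Z + h\right)$
$c{\left(-79 \right)} + f{\left(q{\left(-12,r{\left(5 \right)} \right)},202 \right)} = -79 + 2 \cdot 202 \left(- \frac{1}{3 \left(5 + 5\right)^{2}} + 202\right) = -79 + 2 \cdot 202 \left(- \frac{1}{3 \cdot 10^{2}} + 202\right) = -79 + 2 \cdot 202 \left(- \frac{1}{3 \cdot 100} + 202\right) = -79 + 2 \cdot 202 \left(\left(- \frac{1}{3}\right) \frac{1}{100} + 202\right) = -79 + 2 \cdot 202 \left(- \frac{1}{300} + 202\right) = -79 + 2 \cdot 202 \cdot \frac{60599}{300} = -79 + \frac{6120499}{75} = \frac{6114574}{75}$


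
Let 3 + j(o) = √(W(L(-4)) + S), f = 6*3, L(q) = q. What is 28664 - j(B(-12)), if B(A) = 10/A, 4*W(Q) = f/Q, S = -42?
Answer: 28667 - I*√690/4 ≈ 28667.0 - 6.567*I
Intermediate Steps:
f = 18
W(Q) = 9/(2*Q) (W(Q) = (18/Q)/4 = 9/(2*Q))
j(o) = -3 + I*√690/4 (j(o) = -3 + √((9/2)/(-4) - 42) = -3 + √((9/2)*(-¼) - 42) = -3 + √(-9/8 - 42) = -3 + √(-345/8) = -3 + I*√690/4)
28664 - j(B(-12)) = 28664 - (-3 + I*√690/4) = 28664 + (3 - I*√690/4) = 28667 - I*√690/4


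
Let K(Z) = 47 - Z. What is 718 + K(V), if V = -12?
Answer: 777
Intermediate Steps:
718 + K(V) = 718 + (47 - 1*(-12)) = 718 + (47 + 12) = 718 + 59 = 777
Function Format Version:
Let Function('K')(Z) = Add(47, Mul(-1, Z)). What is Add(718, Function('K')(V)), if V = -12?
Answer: 777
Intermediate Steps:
Add(718, Function('K')(V)) = Add(718, Add(47, Mul(-1, -12))) = Add(718, Add(47, 12)) = Add(718, 59) = 777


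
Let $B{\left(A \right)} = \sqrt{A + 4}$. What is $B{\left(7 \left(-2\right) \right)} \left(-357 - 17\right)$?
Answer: $- 374 i \sqrt{10} \approx - 1182.7 i$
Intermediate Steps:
$B{\left(A \right)} = \sqrt{4 + A}$
$B{\left(7 \left(-2\right) \right)} \left(-357 - 17\right) = \sqrt{4 + 7 \left(-2\right)} \left(-357 - 17\right) = \sqrt{4 - 14} \left(-374\right) = \sqrt{-10} \left(-374\right) = i \sqrt{10} \left(-374\right) = - 374 i \sqrt{10}$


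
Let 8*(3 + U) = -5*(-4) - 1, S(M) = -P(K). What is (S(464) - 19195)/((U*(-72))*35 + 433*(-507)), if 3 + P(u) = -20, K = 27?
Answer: 4793/54489 ≈ 0.087963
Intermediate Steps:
P(u) = -23 (P(u) = -3 - 20 = -23)
S(M) = 23 (S(M) = -1*(-23) = 23)
U = -5/8 (U = -3 + (-5*(-4) - 1)/8 = -3 + (20 - 1)/8 = -3 + (⅛)*19 = -3 + 19/8 = -5/8 ≈ -0.62500)
(S(464) - 19195)/((U*(-72))*35 + 433*(-507)) = (23 - 19195)/(-5/8*(-72)*35 + 433*(-507)) = -19172/(45*35 - 219531) = -19172/(1575 - 219531) = -19172/(-217956) = -19172*(-1/217956) = 4793/54489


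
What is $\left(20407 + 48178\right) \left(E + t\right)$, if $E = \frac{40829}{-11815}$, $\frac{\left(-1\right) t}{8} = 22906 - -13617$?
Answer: $- \frac{47353755920713}{2363} \approx -2.004 \cdot 10^{10}$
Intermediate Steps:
$t = -292184$ ($t = - 8 \left(22906 - -13617\right) = - 8 \left(22906 + 13617\right) = \left(-8\right) 36523 = -292184$)
$E = - \frac{40829}{11815}$ ($E = 40829 \left(- \frac{1}{11815}\right) = - \frac{40829}{11815} \approx -3.4557$)
$\left(20407 + 48178\right) \left(E + t\right) = \left(20407 + 48178\right) \left(- \frac{40829}{11815} - 292184\right) = 68585 \left(- \frac{3452194789}{11815}\right) = - \frac{47353755920713}{2363}$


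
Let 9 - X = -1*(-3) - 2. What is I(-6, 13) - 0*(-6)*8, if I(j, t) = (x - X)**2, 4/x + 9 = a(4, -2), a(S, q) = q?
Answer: 8464/121 ≈ 69.950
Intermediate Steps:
x = -4/11 (x = 4/(-9 - 2) = 4/(-11) = 4*(-1/11) = -4/11 ≈ -0.36364)
X = 8 (X = 9 - (-1*(-3) - 2) = 9 - (3 - 2) = 9 - 1*1 = 9 - 1 = 8)
I(j, t) = 8464/121 (I(j, t) = (-4/11 - 1*8)**2 = (-4/11 - 8)**2 = (-92/11)**2 = 8464/121)
I(-6, 13) - 0*(-6)*8 = 8464/121 - 0*(-6)*8 = 8464/121 - 0*8 = 8464/121 - 1*0 = 8464/121 + 0 = 8464/121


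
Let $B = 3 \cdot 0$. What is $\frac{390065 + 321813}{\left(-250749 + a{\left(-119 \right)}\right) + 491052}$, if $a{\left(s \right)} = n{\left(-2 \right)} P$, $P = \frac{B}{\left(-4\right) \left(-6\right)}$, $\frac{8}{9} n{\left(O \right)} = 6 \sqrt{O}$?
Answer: $\frac{711878}{240303} \approx 2.9624$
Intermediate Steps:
$n{\left(O \right)} = \frac{27 \sqrt{O}}{4}$ ($n{\left(O \right)} = \frac{9 \cdot 6 \sqrt{O}}{8} = \frac{27 \sqrt{O}}{4}$)
$B = 0$
$P = 0$ ($P = \frac{0}{\left(-4\right) \left(-6\right)} = \frac{0}{24} = 0 \cdot \frac{1}{24} = 0$)
$a{\left(s \right)} = 0$ ($a{\left(s \right)} = \frac{27 \sqrt{-2}}{4} \cdot 0 = \frac{27 i \sqrt{2}}{4} \cdot 0 = 0$)
$\frac{390065 + 321813}{\left(-250749 + a{\left(-119 \right)}\right) + 491052} = \frac{390065 + 321813}{\left(-250749 + 0\right) + 491052} = \frac{711878}{-250749 + 491052} = \frac{711878}{240303}$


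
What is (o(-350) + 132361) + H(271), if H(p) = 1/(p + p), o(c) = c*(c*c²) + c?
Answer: 8133459049963/542 ≈ 1.5006e+10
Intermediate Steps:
o(c) = c + c⁴ (o(c) = c*c³ + c = c⁴ + c = c + c⁴)
H(p) = 1/(2*p)
(o(-350) + 132361) + H(271) = ((-350 + (-350)⁴) + 132361) + (½)/271 = ((-350 + 15006250000) + 132361) + (½)*(1/271) = (15006249650 + 132361) + 1/542 = 15006382011 + 1/542 = 8133459049963/542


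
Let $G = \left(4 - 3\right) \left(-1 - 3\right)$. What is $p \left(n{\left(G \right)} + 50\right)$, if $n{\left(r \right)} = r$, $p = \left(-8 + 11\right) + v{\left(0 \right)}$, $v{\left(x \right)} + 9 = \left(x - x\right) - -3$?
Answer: $-138$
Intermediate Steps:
$G = -4$ ($G = 1 \left(-4\right) = -4$)
$v{\left(x \right)} = -6$ ($v{\left(x \right)} = -9 + \left(\left(x - x\right) - -3\right) = -9 + \left(0 + 3\right) = -9 + 3 = -6$)
$p = -3$ ($p = \left(-8 + 11\right) - 6 = 3 - 6 = -3$)
$p \left(n{\left(G \right)} + 50\right) = - 3 \left(-4 + 50\right) = \left(-3\right) 46 = -138$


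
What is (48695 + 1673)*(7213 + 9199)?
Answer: 826639616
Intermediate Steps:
(48695 + 1673)*(7213 + 9199) = 50368*16412 = 826639616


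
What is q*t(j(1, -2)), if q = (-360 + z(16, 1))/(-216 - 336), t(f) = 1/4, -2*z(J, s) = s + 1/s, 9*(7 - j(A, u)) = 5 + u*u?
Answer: 361/2208 ≈ 0.16350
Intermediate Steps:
j(A, u) = 58/9 - u**2/9 (j(A, u) = 7 - (5 + u*u)/9 = 7 - (5 + u**2)/9 = 7 + (-5/9 - u**2/9) = 58/9 - u**2/9)
z(J, s) = -s/2 - 1/(2*s) (z(J, s) = -(s + 1/s)/2 = -s/2 - 1/(2*s))
t(f) = 1/4 (t(f) = 1*(1/4) = 1/4)
q = 361/552 (q = (-360 + (1/2)*(-1 - 1*1**2)/1)/(-216 - 336) = (-360 + (1/2)*1*(-1 - 1*1))/(-552) = (-360 + (1/2)*1*(-1 - 1))*(-1/552) = (-360 + (1/2)*1*(-2))*(-1/552) = (-360 - 1)*(-1/552) = -361*(-1/552) = 361/552 ≈ 0.65399)
q*t(j(1, -2)) = (361/552)*(1/4) = 361/2208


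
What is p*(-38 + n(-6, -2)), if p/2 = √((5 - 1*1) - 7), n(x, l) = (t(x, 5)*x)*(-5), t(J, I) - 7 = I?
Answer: 644*I*√3 ≈ 1115.4*I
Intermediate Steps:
t(J, I) = 7 + I
n(x, l) = -60*x (n(x, l) = ((7 + 5)*x)*(-5) = (12*x)*(-5) = -60*x)
p = 2*I*√3 (p = 2*√((5 - 1*1) - 7) = 2*√((5 - 1) - 7) = 2*√(4 - 7) = 2*√(-3) = 2*(I*√3) = 2*I*√3 ≈ 3.4641*I)
p*(-38 + n(-6, -2)) = (2*I*√3)*(-38 - 60*(-6)) = (2*I*√3)*(-38 + 360) = (2*I*√3)*322 = 644*I*√3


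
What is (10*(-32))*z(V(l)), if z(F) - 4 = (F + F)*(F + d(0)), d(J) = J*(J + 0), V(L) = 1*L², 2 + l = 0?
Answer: -11520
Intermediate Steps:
l = -2 (l = -2 + 0 = -2)
V(L) = L²
d(J) = J² (d(J) = J*J = J²)
z(F) = 4 + 2*F² (z(F) = 4 + (F + F)*(F + 0²) = 4 + (2*F)*(F + 0) = 4 + (2*F)*F = 4 + 2*F²)
(10*(-32))*z(V(l)) = (10*(-32))*(4 + 2*((-2)²)²) = -320*(4 + 2*4²) = -320*(4 + 2*16) = -320*(4 + 32) = -320*36 = -11520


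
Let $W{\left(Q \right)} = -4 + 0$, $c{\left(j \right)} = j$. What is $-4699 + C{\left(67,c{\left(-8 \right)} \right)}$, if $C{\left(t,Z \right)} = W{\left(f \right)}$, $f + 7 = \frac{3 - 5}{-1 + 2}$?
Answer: $-4703$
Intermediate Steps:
$f = -9$ ($f = -7 + \frac{3 - 5}{-1 + 2} = -7 - \frac{2}{1} = -7 - 2 = -9$)
$W{\left(Q \right)} = -4$
$C{\left(t,Z \right)} = -4$
$-4699 + C{\left(67,c{\left(-8 \right)} \right)} = -4699 - 4 = -4703$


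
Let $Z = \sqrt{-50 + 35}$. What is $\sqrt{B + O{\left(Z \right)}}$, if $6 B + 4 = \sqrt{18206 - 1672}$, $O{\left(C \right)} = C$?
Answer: $\frac{\sqrt{-24 + 6 \sqrt{16534} + 36 i \sqrt{15}}}{6} \approx 4.5764 + 0.42315 i$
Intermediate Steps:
$Z = i \sqrt{15}$ ($Z = \sqrt{-15} = i \sqrt{15} \approx 3.873 i$)
$B = - \frac{2}{3} + \frac{\sqrt{16534}}{6}$ ($B = - \frac{2}{3} + \frac{\sqrt{18206 - 1672}}{6} = - \frac{2}{3} + \frac{\sqrt{16534}}{6} \approx 20.764$)
$\sqrt{B + O{\left(Z \right)}} = \sqrt{\left(- \frac{2}{3} + \frac{\sqrt{16534}}{6}\right) + i \sqrt{15}} = \sqrt{- \frac{2}{3} + \frac{\sqrt{16534}}{6} + i \sqrt{15}}$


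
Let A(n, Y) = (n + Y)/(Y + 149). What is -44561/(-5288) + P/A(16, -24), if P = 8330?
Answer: -688221689/5288 ≈ -1.3015e+5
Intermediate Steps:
A(n, Y) = (Y + n)/(149 + Y)
-44561/(-5288) + P/A(16, -24) = -44561/(-5288) + 8330/(((-24 + 16)/(149 - 24))) = -44561*(-1/5288) + 8330/((-8/125)) = 44561/5288 + 8330/(((1/125)*(-8))) = 44561/5288 + 8330/(-8/125) = 44561/5288 + 8330*(-125/8) = 44561/5288 - 520625/4 = -688221689/5288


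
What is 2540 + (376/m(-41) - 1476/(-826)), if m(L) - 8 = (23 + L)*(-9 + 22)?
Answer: 118545010/46669 ≈ 2540.1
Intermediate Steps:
m(L) = 307 + 13*L (m(L) = 8 + (23 + L)*(-9 + 22) = 8 + (23 + L)*13 = 8 + (299 + 13*L) = 307 + 13*L)
2540 + (376/m(-41) - 1476/(-826)) = 2540 + (376/(307 + 13*(-41)) - 1476/(-826)) = 2540 + (376/(307 - 533) - 1476*(-1/826)) = 2540 + (376/(-226) + 738/413) = 2540 + (376*(-1/226) + 738/413) = 2540 + (-188/113 + 738/413) = 2540 + 5750/46669 = 118545010/46669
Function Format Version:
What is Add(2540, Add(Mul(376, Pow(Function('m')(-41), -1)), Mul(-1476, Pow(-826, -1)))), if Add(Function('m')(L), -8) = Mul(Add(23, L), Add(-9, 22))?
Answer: Rational(118545010, 46669) ≈ 2540.1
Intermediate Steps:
Function('m')(L) = Add(307, Mul(13, L)) (Function('m')(L) = Add(8, Mul(Add(23, L), Add(-9, 22))) = Add(8, Mul(Add(23, L), 13)) = Add(8, Add(299, Mul(13, L))) = Add(307, Mul(13, L)))
Add(2540, Add(Mul(376, Pow(Function('m')(-41), -1)), Mul(-1476, Pow(-826, -1)))) = Add(2540, Add(Mul(376, Pow(Add(307, Mul(13, -41)), -1)), Mul(-1476, Pow(-826, -1)))) = Add(2540, Add(Mul(376, Pow(Add(307, -533), -1)), Mul(-1476, Rational(-1, 826)))) = Add(2540, Add(Mul(376, Pow(-226, -1)), Rational(738, 413))) = Add(2540, Add(Mul(376, Rational(-1, 226)), Rational(738, 413))) = Add(2540, Add(Rational(-188, 113), Rational(738, 413))) = Add(2540, Rational(5750, 46669)) = Rational(118545010, 46669)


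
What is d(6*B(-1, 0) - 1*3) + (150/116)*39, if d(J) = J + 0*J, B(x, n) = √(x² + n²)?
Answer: 3099/58 ≈ 53.431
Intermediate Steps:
B(x, n) = √(n² + x²)
d(J) = J (d(J) = J + 0 = J)
d(6*B(-1, 0) - 1*3) + (150/116)*39 = (6*√(0² + (-1)²) - 1*3) + (150/116)*39 = (6*√(0 + 1) - 3) + (150*(1/116))*39 = (6*√1 - 3) + (75/58)*39 = (6*1 - 3) + 2925/58 = (6 - 3) + 2925/58 = 3 + 2925/58 = 3099/58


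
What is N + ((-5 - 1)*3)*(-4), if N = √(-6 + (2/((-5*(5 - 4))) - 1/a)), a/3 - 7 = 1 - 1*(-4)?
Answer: 72 + I*√5785/30 ≈ 72.0 + 2.5353*I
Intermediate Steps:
a = 36 (a = 21 + 3*(1 - 1*(-4)) = 21 + 3*(1 + 4) = 21 + 3*5 = 21 + 15 = 36)
N = I*√5785/30 (N = √(-6 + (2/((-5*(5 - 4))) - 1/36)) = √(-6 + (2/((-5*1)) - 1*1/36)) = √(-6 + (2/(-5) - 1/36)) = √(-6 + (2*(-⅕) - 1/36)) = √(-6 + (-⅖ - 1/36)) = √(-6 - 77/180) = √(-1157/180) = I*√5785/30 ≈ 2.5353*I)
N + ((-5 - 1)*3)*(-4) = I*√5785/30 + ((-5 - 1)*3)*(-4) = I*√5785/30 - 6*3*(-4) = I*√5785/30 - 18*(-4) = I*√5785/30 + 72 = 72 + I*√5785/30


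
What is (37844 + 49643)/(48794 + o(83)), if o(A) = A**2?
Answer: 87487/55683 ≈ 1.5712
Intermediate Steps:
(37844 + 49643)/(48794 + o(83)) = (37844 + 49643)/(48794 + 83**2) = 87487/(48794 + 6889) = 87487/55683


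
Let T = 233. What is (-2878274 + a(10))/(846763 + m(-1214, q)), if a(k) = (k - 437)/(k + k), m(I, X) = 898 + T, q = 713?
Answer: -57565907/16957880 ≈ -3.3946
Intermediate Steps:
m(I, X) = 1131 (m(I, X) = 898 + 233 = 1131)
a(k) = (-437 + k)/(2*k) (a(k) = (-437 + k)/((2*k)) = (-437 + k)*(1/(2*k)) = (-437 + k)/(2*k))
(-2878274 + a(10))/(846763 + m(-1214, q)) = (-2878274 + (½)*(-437 + 10)/10)/(846763 + 1131) = (-2878274 + (½)*(⅒)*(-427))/847894 = (-2878274 - 427/20)*(1/847894) = -57565907/20*1/847894 = -57565907/16957880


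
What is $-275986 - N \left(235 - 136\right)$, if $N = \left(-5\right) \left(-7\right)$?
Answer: $-279451$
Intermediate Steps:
$N = 35$
$-275986 - N \left(235 - 136\right) = -275986 - 35 \left(235 - 136\right) = -275986 - 35 \cdot 99 = -275986 - 3465 = -279451$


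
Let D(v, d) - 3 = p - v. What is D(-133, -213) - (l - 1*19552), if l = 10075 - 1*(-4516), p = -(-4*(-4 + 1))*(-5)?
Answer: 5157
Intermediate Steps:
p = 60 (p = -(-4*(-3))*(-5) = -12*(-5) = -1*(-60) = 60)
l = 14591 (l = 10075 + 4516 = 14591)
D(v, d) = 63 - v (D(v, d) = 3 + (60 - v) = 63 - v)
D(-133, -213) - (l - 1*19552) = (63 - 1*(-133)) - (14591 - 1*19552) = (63 + 133) - (14591 - 19552) = 196 - 1*(-4961) = 196 + 4961 = 5157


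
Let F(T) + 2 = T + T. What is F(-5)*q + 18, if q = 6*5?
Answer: -342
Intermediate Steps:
F(T) = -2 + 2*T (F(T) = -2 + (T + T) = -2 + 2*T)
q = 30
F(-5)*q + 18 = (-2 + 2*(-5))*30 + 18 = (-2 - 10)*30 + 18 = -12*30 + 18 = -360 + 18 = -342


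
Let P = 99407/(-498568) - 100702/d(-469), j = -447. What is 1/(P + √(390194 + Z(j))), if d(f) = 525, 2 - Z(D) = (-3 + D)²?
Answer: 5479049746630200/4303825697692695479 + 114139308960000*√11731/4303825697692695479 ≈ 0.0041455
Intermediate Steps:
Z(D) = 2 - (-3 + D)²
P = -1025693539/5341800 (P = 99407/(-498568) - 100702/525 = 99407*(-1/498568) - 100702*1/525 = -14201/71224 - 14386/75 = -1025693539/5341800 ≈ -192.01)
1/(P + √(390194 + Z(j))) = 1/(-1025693539/5341800 + √(390194 + (2 - (-3 - 447)²))) = 1/(-1025693539/5341800 + √(390194 + (2 - 1*(-450)²))) = 1/(-1025693539/5341800 + √(390194 + (2 - 1*202500))) = 1/(-1025693539/5341800 + √(390194 + (2 - 202500))) = 1/(-1025693539/5341800 + √(390194 - 202498)) = 1/(-1025693539/5341800 + √187696) = 1/(-1025693539/5341800 + 4*√11731)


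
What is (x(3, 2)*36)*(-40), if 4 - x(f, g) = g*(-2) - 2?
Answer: -14400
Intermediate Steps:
x(f, g) = 6 + 2*g (x(f, g) = 4 - (g*(-2) - 2) = 4 - (-2*g - 2) = 4 - (-2 - 2*g) = 4 + (2 + 2*g) = 6 + 2*g)
(x(3, 2)*36)*(-40) = ((6 + 2*2)*36)*(-40) = ((6 + 4)*36)*(-40) = (10*36)*(-40) = 360*(-40) = -14400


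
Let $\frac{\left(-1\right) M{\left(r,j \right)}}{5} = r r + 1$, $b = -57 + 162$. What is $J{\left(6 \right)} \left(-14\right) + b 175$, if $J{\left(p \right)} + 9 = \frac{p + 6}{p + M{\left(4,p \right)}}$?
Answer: $\frac{1461747}{79} \approx 18503.0$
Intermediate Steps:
$b = 105$
$M{\left(r,j \right)} = -5 - 5 r^{2}$ ($M{\left(r,j \right)} = - 5 \left(r r + 1\right) = - 5 \left(r^{2} + 1\right) = - 5 \left(1 + r^{2}\right) = -5 - 5 r^{2}$)
$J{\left(p \right)} = -9 + \frac{6 + p}{-85 + p}$ ($J{\left(p \right)} = -9 + \frac{p + 6}{p - \left(5 + 5 \cdot 4^{2}\right)} = -9 + \frac{6 + p}{p - 85} = -9 + \frac{6 + p}{-85 + p}$)
$J{\left(6 \right)} \left(-14\right) + b 175 = \frac{-771 + 8 \cdot 6}{85 - 6} \left(-14\right) + 105 \cdot 175 = \frac{-771 + 48}{85 - 6} \left(-14\right) + 18375 = \frac{1}{79} \left(-723\right) \left(-14\right) + 18375 = \left(- \frac{723}{79}\right) \left(-14\right) + 18375 = \frac{10122}{79} + 18375 = \frac{1461747}{79}$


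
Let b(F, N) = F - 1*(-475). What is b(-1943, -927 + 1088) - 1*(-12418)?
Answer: 10950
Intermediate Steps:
b(F, N) = 475 + F (b(F, N) = F + 475 = 475 + F)
b(-1943, -927 + 1088) - 1*(-12418) = (475 - 1943) - 1*(-12418) = -1468 + 12418 = 10950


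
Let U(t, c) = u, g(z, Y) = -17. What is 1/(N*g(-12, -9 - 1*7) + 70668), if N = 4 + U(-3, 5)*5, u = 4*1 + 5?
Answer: 1/69835 ≈ 1.4319e-5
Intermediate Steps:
u = 9 (u = 4 + 5 = 9)
U(t, c) = 9
N = 49 (N = 4 + 9*5 = 4 + 45 = 49)
1/(N*g(-12, -9 - 1*7) + 70668) = 1/(49*(-17) + 70668) = 1/(-833 + 70668) = 1/69835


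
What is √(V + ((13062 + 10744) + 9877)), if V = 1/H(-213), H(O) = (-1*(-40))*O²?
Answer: √611265610810/4260 ≈ 183.53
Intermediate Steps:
H(O) = 40*O²
V = 1/1814760 (V = 1/(40*(-213)²) = 1/(40*45369) = 1/1814760 ≈ 5.5104e-7)
√(V + ((13062 + 10744) + 9877)) = √(1/1814760 + ((13062 + 10744) + 9877)) = √(1/1814760 + (23806 + 9877)) = √(1/1814760 + 33683) = √(61126561081/1814760) = √611265610810/4260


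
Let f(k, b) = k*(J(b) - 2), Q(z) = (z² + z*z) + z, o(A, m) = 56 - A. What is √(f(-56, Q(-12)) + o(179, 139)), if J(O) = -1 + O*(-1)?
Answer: √15501 ≈ 124.50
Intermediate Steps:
J(O) = -1 - O
Q(z) = z + 2*z² (Q(z) = (z² + z²) + z = 2*z² + z = z + 2*z²)
f(k, b) = k*(-3 - b) (f(k, b) = k*((-1 - b) - 2) = k*(-3 - b))
√(f(-56, Q(-12)) + o(179, 139)) = √(-1*(-56)*(3 - 12*(1 + 2*(-12))) + (56 - 1*179)) = √(-1*(-56)*(3 - 12*(1 - 24)) + (56 - 179)) = √(-1*(-56)*(3 - 12*(-23)) - 123) = √(-1*(-56)*(3 + 276) - 123) = √(-1*(-56)*279 - 123) = √(15624 - 123) = √15501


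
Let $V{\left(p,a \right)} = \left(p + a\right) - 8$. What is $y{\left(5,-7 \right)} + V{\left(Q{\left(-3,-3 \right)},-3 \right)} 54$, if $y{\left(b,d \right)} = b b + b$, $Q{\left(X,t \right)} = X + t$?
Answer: $-888$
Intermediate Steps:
$V{\left(p,a \right)} = -8 + a + p$ ($V{\left(p,a \right)} = \left(a + p\right) - 8 = -8 + a + p$)
$y{\left(b,d \right)} = b + b^{2}$ ($y{\left(b,d \right)} = b^{2} + b = b + b^{2}$)
$y{\left(5,-7 \right)} + V{\left(Q{\left(-3,-3 \right)},-3 \right)} 54 = 5 \left(1 + 5\right) + \left(-8 - 3 - 6\right) 54 = 5 \cdot 6 + \left(-8 - 3 - 6\right) 54 = 30 - 918 = -888$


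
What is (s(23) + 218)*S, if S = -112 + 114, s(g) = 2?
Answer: 440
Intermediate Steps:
S = 2
(s(23) + 218)*S = (2 + 218)*2 = 220*2 = 440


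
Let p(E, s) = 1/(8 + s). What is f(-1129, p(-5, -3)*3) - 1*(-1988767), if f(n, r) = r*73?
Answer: 9944054/5 ≈ 1.9888e+6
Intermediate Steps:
f(n, r) = 73*r
f(-1129, p(-5, -3)*3) - 1*(-1988767) = 73*(3/(8 - 3)) - 1*(-1988767) = 73*(3/5) + 1988767 = 73*((⅕)*3) + 1988767 = 73*(⅗) + 1988767 = 219/5 + 1988767 = 9944054/5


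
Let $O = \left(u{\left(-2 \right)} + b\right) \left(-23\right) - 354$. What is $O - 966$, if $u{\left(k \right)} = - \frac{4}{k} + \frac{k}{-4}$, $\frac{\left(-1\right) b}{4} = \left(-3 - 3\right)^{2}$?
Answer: $\frac{3869}{2} \approx 1934.5$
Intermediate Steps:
$b = -144$ ($b = - 4 \left(-3 - 3\right)^{2} = - 4 \left(-6\right)^{2} = \left(-4\right) 36 = -144$)
$u{\left(k \right)} = - \frac{4}{k} - \frac{k}{4}$ ($u{\left(k \right)} = - \frac{4}{k} + k \left(- \frac{1}{4}\right) = - \frac{4}{k} - \frac{k}{4}$)
$O = \frac{5801}{2}$ ($O = \left(\left(- \frac{4}{-2} - - \frac{1}{2}\right) - 144\right) \left(-23\right) - 354 = \left(\left(\left(-4\right) \left(- \frac{1}{2}\right) + \frac{1}{2}\right) - 144\right) \left(-23\right) - 354 = \left(\left(2 + \frac{1}{2}\right) - 144\right) \left(-23\right) - 354 = \left(\frac{5}{2} - 144\right) \left(-23\right) - 354 = \left(- \frac{283}{2}\right) \left(-23\right) - 354 = \frac{6509}{2} - 354 = \frac{5801}{2} \approx 2900.5$)
$O - 966 = \frac{5801}{2} - 966 = \frac{3869}{2}$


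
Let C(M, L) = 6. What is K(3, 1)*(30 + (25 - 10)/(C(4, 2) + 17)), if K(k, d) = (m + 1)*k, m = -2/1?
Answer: -2115/23 ≈ -91.957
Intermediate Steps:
m = -2 (m = -2*1 = -2)
K(k, d) = -k (K(k, d) = (-2 + 1)*k = -k)
K(3, 1)*(30 + (25 - 10)/(C(4, 2) + 17)) = (-1*3)*(30 + (25 - 10)/(6 + 17)) = -3*(30 + 15/23) = -3*705/23 = -2115/23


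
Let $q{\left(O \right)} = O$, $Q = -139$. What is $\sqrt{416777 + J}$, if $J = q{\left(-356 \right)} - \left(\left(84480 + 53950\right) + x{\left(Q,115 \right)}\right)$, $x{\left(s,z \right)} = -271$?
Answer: $3 \sqrt{30918} \approx 527.51$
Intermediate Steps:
$J = -138515$ ($J = -356 - \left(\left(84480 + 53950\right) - 271\right) = -356 - \left(138430 - 271\right) = -356 - 138159 = -138515$)
$\sqrt{416777 + J} = \sqrt{416777 - 138515} = \sqrt{278262} = 3 \sqrt{30918}$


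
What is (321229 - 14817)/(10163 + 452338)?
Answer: 306412/462501 ≈ 0.66251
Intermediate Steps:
(321229 - 14817)/(10163 + 452338) = 306412/462501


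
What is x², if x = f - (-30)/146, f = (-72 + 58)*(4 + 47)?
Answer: 2715139449/5329 ≈ 5.0950e+5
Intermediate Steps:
f = -714 (f = -14*51 = -714)
x = -52107/73 (x = -714 - (-30)/146 = -714 - 1*(-15/73) = -714 + 15/73 = -52107/73 ≈ -713.79)
x² = (-52107/73)² = 2715139449/5329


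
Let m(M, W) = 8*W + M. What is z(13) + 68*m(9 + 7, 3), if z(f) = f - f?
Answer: 2720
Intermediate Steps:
m(M, W) = M + 8*W
z(f) = 0
z(13) + 68*m(9 + 7, 3) = 0 + 68*((9 + 7) + 8*3) = 0 + 68*(16 + 24) = 0 + 68*40 = 0 + 2720 = 2720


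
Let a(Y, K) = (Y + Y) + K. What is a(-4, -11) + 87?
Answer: 68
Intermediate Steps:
a(Y, K) = K + 2*Y (a(Y, K) = 2*Y + K = K + 2*Y)
a(-4, -11) + 87 = (-11 + 2*(-4)) + 87 = (-11 - 8) + 87 = -19 + 87 = 68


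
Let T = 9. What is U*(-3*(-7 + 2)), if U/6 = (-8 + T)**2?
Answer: 90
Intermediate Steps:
U = 6 (U = 6*(-8 + 9)**2 = 6*1**2 = 6*1 = 6)
U*(-3*(-7 + 2)) = 6*(-3*(-7 + 2)) = 6*(-3*(-5)) = 6*15 = 90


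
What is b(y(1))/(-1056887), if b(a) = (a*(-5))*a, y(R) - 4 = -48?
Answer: 9680/1056887 ≈ 0.0091590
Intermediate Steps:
y(R) = -44 (y(R) = 4 - 48 = -44)
b(a) = -5*a² (b(a) = (-5*a)*a = -5*a²)
b(y(1))/(-1056887) = -5*(-44)²/(-1056887) = -5*1936*(-1/1056887) = -9680*(-1/1056887) = 9680/1056887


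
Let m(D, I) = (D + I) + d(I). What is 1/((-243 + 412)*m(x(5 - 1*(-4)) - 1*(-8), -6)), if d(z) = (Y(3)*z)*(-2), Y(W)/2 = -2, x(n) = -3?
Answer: -1/8281 ≈ -0.00012076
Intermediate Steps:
Y(W) = -4 (Y(W) = 2*(-2) = -4)
d(z) = 8*z (d(z) = -4*z*(-2) = 8*z)
m(D, I) = D + 9*I (m(D, I) = (D + I) + 8*I = D + 9*I)
1/((-243 + 412)*m(x(5 - 1*(-4)) - 1*(-8), -6)) = 1/((-243 + 412)*((-3 - 1*(-8)) + 9*(-6))) = 1/(169*((-3 + 8) - 54)) = 1/(169*(5 - 54)) = 1/(169*(-49)) = 1/(-8281) = -1/8281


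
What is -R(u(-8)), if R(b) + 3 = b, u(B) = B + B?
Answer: 19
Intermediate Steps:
u(B) = 2*B
R(b) = -3 + b
-R(u(-8)) = -(-3 + 2*(-8)) = -(-3 - 16) = -1*(-19) = 19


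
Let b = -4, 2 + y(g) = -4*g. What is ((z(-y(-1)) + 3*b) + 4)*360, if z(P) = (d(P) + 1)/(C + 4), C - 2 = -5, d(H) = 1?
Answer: -2160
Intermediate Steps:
y(g) = -2 - 4*g
C = -3 (C = 2 - 5 = -3)
z(P) = 2 (z(P) = (1 + 1)/(-3 + 4) = 2/1 = 2*1 = 2)
((z(-y(-1)) + 3*b) + 4)*360 = ((2 + 3*(-4)) + 4)*360 = ((2 - 12) + 4)*360 = (-10 + 4)*360 = -6*360 = -2160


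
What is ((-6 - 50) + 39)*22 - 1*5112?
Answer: -5486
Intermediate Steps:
((-6 - 50) + 39)*22 - 1*5112 = (-56 + 39)*22 - 5112 = -17*22 - 5112 = -374 - 5112 = -5486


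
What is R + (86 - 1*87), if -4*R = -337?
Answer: 333/4 ≈ 83.250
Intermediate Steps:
R = 337/4 (R = -¼*(-337) = 337/4 ≈ 84.250)
R + (86 - 1*87) = 337/4 + (86 - 1*87) = 337/4 + (86 - 87) = 337/4 - 1 = 333/4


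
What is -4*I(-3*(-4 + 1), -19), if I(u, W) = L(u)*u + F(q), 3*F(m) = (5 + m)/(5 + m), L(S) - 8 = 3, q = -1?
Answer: -1192/3 ≈ -397.33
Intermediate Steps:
L(S) = 11 (L(S) = 8 + 3 = 11)
F(m) = 1/3 (F(m) = ((5 + m)/(5 + m))/3 = (1/3)*1 = 1/3)
I(u, W) = 1/3 + 11*u (I(u, W) = 11*u + 1/3 = 1/3 + 11*u)
-4*I(-3*(-4 + 1), -19) = -4*(1/3 + 11*(-3*(-4 + 1))) = -4*(1/3 + 11*(-3*(-3))) = -4*(1/3 + 11*9) = -4*(1/3 + 99) = -4*298/3 = -1192/3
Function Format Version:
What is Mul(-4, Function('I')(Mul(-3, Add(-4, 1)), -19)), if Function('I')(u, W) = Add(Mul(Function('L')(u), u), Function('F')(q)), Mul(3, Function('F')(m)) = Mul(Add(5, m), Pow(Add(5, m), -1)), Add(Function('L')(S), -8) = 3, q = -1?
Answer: Rational(-1192, 3) ≈ -397.33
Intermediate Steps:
Function('L')(S) = 11 (Function('L')(S) = Add(8, 3) = 11)
Function('F')(m) = Rational(1, 3) (Function('F')(m) = Mul(Rational(1, 3), Mul(Add(5, m), Pow(Add(5, m), -1))) = Mul(Rational(1, 3), 1) = Rational(1, 3))
Function('I')(u, W) = Add(Rational(1, 3), Mul(11, u)) (Function('I')(u, W) = Add(Mul(11, u), Rational(1, 3)) = Add(Rational(1, 3), Mul(11, u)))
Mul(-4, Function('I')(Mul(-3, Add(-4, 1)), -19)) = Mul(-4, Add(Rational(1, 3), Mul(11, Mul(-3, Add(-4, 1))))) = Mul(-4, Add(Rational(1, 3), Mul(11, Mul(-3, -3)))) = Mul(-4, Add(Rational(1, 3), Mul(11, 9))) = Mul(-4, Add(Rational(1, 3), 99)) = Mul(-4, Rational(298, 3)) = Rational(-1192, 3)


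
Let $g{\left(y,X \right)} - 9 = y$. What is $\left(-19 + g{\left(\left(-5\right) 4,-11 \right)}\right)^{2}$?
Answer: $900$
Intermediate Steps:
$g{\left(y,X \right)} = 9 + y$
$\left(-19 + g{\left(\left(-5\right) 4,-11 \right)}\right)^{2} = \left(-19 + \left(9 - 20\right)\right)^{2} = \left(-19 - 11\right)^{2} = \left(-30\right)^{2} = 900$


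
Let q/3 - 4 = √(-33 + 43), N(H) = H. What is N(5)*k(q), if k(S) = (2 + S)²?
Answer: 1430 + 420*√10 ≈ 2758.2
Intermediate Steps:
q = 12 + 3*√10 (q = 12 + 3*√(-33 + 43) = 12 + 3*√10 ≈ 21.487)
N(5)*k(q) = 5*(2 + (12 + 3*√10))² = 5*(14 + 3*√10)²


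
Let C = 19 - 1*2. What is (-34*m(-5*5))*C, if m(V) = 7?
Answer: -4046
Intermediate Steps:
C = 17 (C = 19 - 2 = 17)
(-34*m(-5*5))*C = -34*7*17 = -238*17 = -4046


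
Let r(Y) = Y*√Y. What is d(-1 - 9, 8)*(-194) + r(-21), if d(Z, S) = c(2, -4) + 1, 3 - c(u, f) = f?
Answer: -1552 - 21*I*√21 ≈ -1552.0 - 96.234*I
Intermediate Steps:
c(u, f) = 3 - f
d(Z, S) = 8 (d(Z, S) = (3 - 1*(-4)) + 1 = (3 + 4) + 1 = 7 + 1 = 8)
r(Y) = Y^(3/2)
d(-1 - 9, 8)*(-194) + r(-21) = 8*(-194) + (-21)^(3/2) = -1552 - 21*I*√21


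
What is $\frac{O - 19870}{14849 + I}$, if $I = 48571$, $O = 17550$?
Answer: $- \frac{116}{3171} \approx -0.036582$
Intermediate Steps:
$\frac{O - 19870}{14849 + I} = \frac{17550 - 19870}{14849 + 48571} = - \frac{2320}{63420} = \left(-2320\right) \frac{1}{63420} = - \frac{116}{3171}$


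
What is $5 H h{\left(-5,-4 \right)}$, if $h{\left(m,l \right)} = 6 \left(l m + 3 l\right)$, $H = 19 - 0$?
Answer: $4560$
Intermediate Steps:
$H = 19$ ($H = 19 + 0 = 19$)
$h{\left(m,l \right)} = 18 l + 6 l m$ ($h{\left(m,l \right)} = 6 \left(3 l + l m\right) = 18 l + 6 l m$)
$5 H h{\left(-5,-4 \right)} = 5 \cdot 19 \cdot 6 \left(-4\right) \left(3 - 5\right) = 95 \cdot 6 \left(-4\right) \left(-2\right) = 95 \cdot 48 = 4560$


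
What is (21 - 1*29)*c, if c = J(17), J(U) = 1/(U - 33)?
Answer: ½ ≈ 0.50000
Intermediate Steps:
J(U) = 1/(-33 + U)
c = -1/16 (c = 1/(-33 + 17) = 1/(-16) = -1/16 ≈ -0.062500)
(21 - 1*29)*c = (21 - 1*29)*(-1/16) = (21 - 29)*(-1/16) = -8*(-1/16) = ½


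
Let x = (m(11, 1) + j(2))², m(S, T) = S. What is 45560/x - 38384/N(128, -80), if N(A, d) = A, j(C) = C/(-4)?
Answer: 399961/3528 ≈ 113.37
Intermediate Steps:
j(C) = -C/4 (j(C) = C*(-¼) = -C/4)
x = 441/4 (x = (11 - ¼*2)² = (11 - ½)² = (21/2)² = 441/4 ≈ 110.25)
45560/x - 38384/N(128, -80) = 45560/(441/4) - 38384/128 = 45560*(4/441) - 38384*1/128 = 182240/441 - 2399/8 = 399961/3528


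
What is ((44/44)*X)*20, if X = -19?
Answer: -380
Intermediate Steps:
((44/44)*X)*20 = ((44/44)*(-19))*20 = ((44*(1/44))*(-19))*20 = (1*(-19))*20 = -19*20 = -380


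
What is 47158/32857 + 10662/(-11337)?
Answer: 61436304/124166603 ≈ 0.49479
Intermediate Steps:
47158/32857 + 10662/(-11337) = 47158*(1/32857) + 10662*(-1/11337) = 47158/32857 - 3554/3779 = 61436304/124166603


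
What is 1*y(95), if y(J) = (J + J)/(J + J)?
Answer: 1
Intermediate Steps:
y(J) = 1 (y(J) = (2*J)/((2*J)) = (2*J)*(1/(2*J)) = 1)
1*y(95) = 1*1 = 1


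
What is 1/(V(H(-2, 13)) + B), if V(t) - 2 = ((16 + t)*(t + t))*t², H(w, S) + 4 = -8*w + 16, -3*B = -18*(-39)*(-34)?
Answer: 1/1939734 ≈ 5.1553e-7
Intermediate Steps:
B = 7956 (B = -(-18*(-39))*(-34)/3 = -234*(-34) = -⅓*(-23868) = 7956)
H(w, S) = 12 - 8*w (H(w, S) = -4 + (-8*w + 16) = -4 + (16 - 8*w) = 12 - 8*w)
V(t) = 2 + 2*t³*(16 + t) (V(t) = 2 + ((16 + t)*(t + t))*t² = 2 + ((16 + t)*(2*t))*t² = 2 + (2*t*(16 + t))*t² = 2 + 2*t³*(16 + t))
1/(V(H(-2, 13)) + B) = 1/((2 + 2*(12 - 8*(-2))⁴ + 32*(12 - 8*(-2))³) + 7956) = 1/((2 + 2*(12 + 16)⁴ + 32*(12 + 16)³) + 7956) = 1/((2 + 2*28⁴ + 32*28³) + 7956) = 1/((2 + 2*614656 + 32*21952) + 7956) = 1/((2 + 1229312 + 702464) + 7956) = 1/(1931778 + 7956) = 1/1939734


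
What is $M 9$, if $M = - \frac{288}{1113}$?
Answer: $- \frac{864}{371} \approx -2.3288$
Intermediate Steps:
$M = - \frac{96}{371}$ ($M = \left(-288\right) \frac{1}{1113} = - \frac{96}{371} \approx -0.25876$)
$M 9 = \left(- \frac{96}{371}\right) 9 = - \frac{864}{371}$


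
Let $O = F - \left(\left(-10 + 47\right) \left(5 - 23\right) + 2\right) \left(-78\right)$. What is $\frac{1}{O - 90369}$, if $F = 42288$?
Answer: $- \frac{1}{99873} \approx -1.0013 \cdot 10^{-5}$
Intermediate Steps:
$O = -9504$ ($O = 42288 - \left(\left(-10 + 47\right) \left(5 - 23\right) + 2\right) \left(-78\right) = 42288 - \left(37 \left(-18\right) + 2\right) \left(-78\right) = 42288 - \left(-666 + 2\right) \left(-78\right) = 42288 - \left(-664\right) \left(-78\right) = 42288 - 51792 = -9504$)
$\frac{1}{O - 90369} = \frac{1}{-9504 - 90369} = \frac{1}{-99873} = - \frac{1}{99873}$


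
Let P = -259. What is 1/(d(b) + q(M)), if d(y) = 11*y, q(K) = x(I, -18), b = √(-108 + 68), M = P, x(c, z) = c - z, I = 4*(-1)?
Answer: 7/2518 - 11*I*√10/2518 ≈ 0.00278 - 0.013815*I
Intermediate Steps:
I = -4
M = -259
b = 2*I*√10 (b = √(-40) = 2*I*√10 ≈ 6.3246*I)
q(K) = 14 (q(K) = -4 - 1*(-18) = -4 + 18 = 14)
1/(d(b) + q(M)) = 1/(11*(2*I*√10) + 14) = 1/(22*I*√10 + 14) = 1/(14 + 22*I*√10)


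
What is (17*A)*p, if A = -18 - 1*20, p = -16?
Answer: 10336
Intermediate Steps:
A = -38 (A = -18 - 20 = -38)
(17*A)*p = (17*(-38))*(-16) = -646*(-16) = 10336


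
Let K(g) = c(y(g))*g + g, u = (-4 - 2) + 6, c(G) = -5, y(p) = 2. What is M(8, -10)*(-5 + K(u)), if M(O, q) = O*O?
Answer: -320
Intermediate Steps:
M(O, q) = O**2
u = 0 (u = -6 + 6 = 0)
K(g) = -4*g (K(g) = -5*g + g = -4*g)
M(8, -10)*(-5 + K(u)) = 8**2*(-5 - 4*0) = 64*(-5 + 0) = 64*(-5) = -320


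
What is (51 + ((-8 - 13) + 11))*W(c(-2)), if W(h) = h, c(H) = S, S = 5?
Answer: 205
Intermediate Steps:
c(H) = 5
(51 + ((-8 - 13) + 11))*W(c(-2)) = (51 + ((-8 - 13) + 11))*5 = (51 + (-21 + 11))*5 = (51 - 10)*5 = 41*5 = 205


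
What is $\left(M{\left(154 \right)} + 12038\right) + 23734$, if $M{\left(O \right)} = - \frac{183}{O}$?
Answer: $\frac{5508705}{154} \approx 35771.0$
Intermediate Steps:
$\left(M{\left(154 \right)} + 12038\right) + 23734 = \left(- \frac{183}{154} + 12038\right) + 23734 = \frac{1853669}{154} + 23734 = \frac{5508705}{154}$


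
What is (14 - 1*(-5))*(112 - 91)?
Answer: 399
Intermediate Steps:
(14 - 1*(-5))*(112 - 91) = (14 + 5)*21 = 19*21 = 399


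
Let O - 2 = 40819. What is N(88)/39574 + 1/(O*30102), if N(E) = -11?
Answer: -3379172897/12157070886477 ≈ -0.00027796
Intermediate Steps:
O = 40821 (O = 2 + 40819 = 40821)
N(88)/39574 + 1/(O*30102) = -11/39574 + 1/(40821*30102) = -11*1/39574 + (1/40821)*(1/30102) = -11/39574 + 1/1228793742 = -3379172897/12157070886477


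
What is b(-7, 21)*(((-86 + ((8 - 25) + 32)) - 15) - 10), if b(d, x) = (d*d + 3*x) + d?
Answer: -10080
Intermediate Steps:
b(d, x) = d + d**2 + 3*x (b(d, x) = (d**2 + 3*x) + d = d + d**2 + 3*x)
b(-7, 21)*(((-86 + ((8 - 25) + 32)) - 15) - 10) = (-7 + (-7)**2 + 3*21)*(((-86 + ((8 - 25) + 32)) - 15) - 10) = (-7 + 49 + 63)*(((-86 + (-17 + 32)) - 15) - 10) = 105*(((-86 + 15) - 15) - 10) = 105*((-71 - 15) - 10) = 105*(-86 - 10) = 105*(-96) = -10080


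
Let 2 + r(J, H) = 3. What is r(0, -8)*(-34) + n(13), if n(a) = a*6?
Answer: 44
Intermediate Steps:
n(a) = 6*a
r(J, H) = 1 (r(J, H) = -2 + 3 = 1)
r(0, -8)*(-34) + n(13) = 1*(-34) + 6*13 = -34 + 78 = 44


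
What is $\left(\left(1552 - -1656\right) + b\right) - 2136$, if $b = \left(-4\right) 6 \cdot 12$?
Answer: $784$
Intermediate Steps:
$b = -288$ ($b = \left(-24\right) 12 = -288$)
$\left(\left(1552 - -1656\right) + b\right) - 2136 = \left(\left(1552 - -1656\right) - 288\right) - 2136 = \left(\left(1552 + 1656\right) - 288\right) - 2136 = \left(3208 - 288\right) - 2136 = 2920 - 2136 = 784$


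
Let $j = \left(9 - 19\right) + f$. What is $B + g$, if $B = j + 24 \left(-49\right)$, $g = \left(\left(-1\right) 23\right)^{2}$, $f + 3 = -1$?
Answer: $-661$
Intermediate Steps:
$f = -4$ ($f = -3 - 1 = -4$)
$j = -14$ ($j = \left(9 - 19\right) - 4 = -10 - 4 = -14$)
$g = 529$ ($g = \left(-23\right)^{2} = 529$)
$B = -1190$ ($B = -14 + 24 \left(-49\right) = -14 - 1176 = -1190$)
$B + g = -1190 + 529 = -661$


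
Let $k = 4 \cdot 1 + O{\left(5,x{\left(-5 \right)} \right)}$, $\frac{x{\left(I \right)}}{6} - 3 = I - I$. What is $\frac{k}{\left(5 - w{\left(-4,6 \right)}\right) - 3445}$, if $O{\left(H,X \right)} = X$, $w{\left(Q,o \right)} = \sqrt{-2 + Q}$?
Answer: $- \frac{37840}{5916803} + \frac{11 i \sqrt{6}}{5916803} \approx -0.0063953 + 4.5539 \cdot 10^{-6} i$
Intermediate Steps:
$x{\left(I \right)} = 18$ ($x{\left(I \right)} = 18 + 6 \left(I - I\right) = 18 + 6 \cdot 0 = 18 + 0 = 18$)
$k = 22$ ($k = 4 \cdot 1 + 18 = 4 + 18 = 22$)
$\frac{k}{\left(5 - w{\left(-4,6 \right)}\right) - 3445} = \frac{22}{\left(5 - \sqrt{-2 - 4}\right) - 3445} = \frac{22}{\left(5 - \sqrt{-6}\right) - 3445} = \frac{22}{\left(5 - i \sqrt{6}\right) - 3445} = \frac{22}{-3440 - i \sqrt{6}}$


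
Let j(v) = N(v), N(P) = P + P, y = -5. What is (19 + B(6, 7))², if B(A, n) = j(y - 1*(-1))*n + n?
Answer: 900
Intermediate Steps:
N(P) = 2*P
j(v) = 2*v
B(A, n) = -7*n (B(A, n) = (2*(-5 - 1*(-1)))*n + n = (2*(-5 + 1))*n + n = (2*(-4))*n + n = -8*n + n = -7*n)
(19 + B(6, 7))² = (19 - 7*7)² = (19 - 49)² = (-30)² = 900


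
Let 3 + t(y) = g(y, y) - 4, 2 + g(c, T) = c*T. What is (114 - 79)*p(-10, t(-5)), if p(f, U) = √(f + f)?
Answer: 70*I*√5 ≈ 156.52*I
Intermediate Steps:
g(c, T) = -2 + T*c (g(c, T) = -2 + c*T = -2 + T*c)
t(y) = -9 + y² (t(y) = -3 + ((-2 + y*y) - 4) = -3 + ((-2 + y²) - 4) = -3 + (-6 + y²) = -9 + y²)
p(f, U) = √2*√f (p(f, U) = √(2*f) = √2*√f)
(114 - 79)*p(-10, t(-5)) = (114 - 79)*(√2*√(-10)) = 35*(√2*(I*√10)) = 35*(2*I*√5) = 70*I*√5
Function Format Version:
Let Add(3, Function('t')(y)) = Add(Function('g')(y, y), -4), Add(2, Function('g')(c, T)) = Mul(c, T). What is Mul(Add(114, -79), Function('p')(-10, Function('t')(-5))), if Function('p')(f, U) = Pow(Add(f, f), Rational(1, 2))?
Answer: Mul(70, I, Pow(5, Rational(1, 2))) ≈ Mul(156.52, I)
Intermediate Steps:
Function('g')(c, T) = Add(-2, Mul(T, c)) (Function('g')(c, T) = Add(-2, Mul(c, T)) = Add(-2, Mul(T, c)))
Function('t')(y) = Add(-9, Pow(y, 2)) (Function('t')(y) = Add(-3, Add(Add(-2, Mul(y, y)), -4)) = Add(-3, Add(Add(-2, Pow(y, 2)), -4)) = Add(-3, Add(-6, Pow(y, 2))) = Add(-9, Pow(y, 2)))
Function('p')(f, U) = Mul(Pow(2, Rational(1, 2)), Pow(f, Rational(1, 2))) (Function('p')(f, U) = Pow(Mul(2, f), Rational(1, 2)) = Mul(Pow(2, Rational(1, 2)), Pow(f, Rational(1, 2))))
Mul(Add(114, -79), Function('p')(-10, Function('t')(-5))) = Mul(Add(114, -79), Mul(Pow(2, Rational(1, 2)), Pow(-10, Rational(1, 2)))) = Mul(35, Mul(Pow(2, Rational(1, 2)), Mul(I, Pow(10, Rational(1, 2))))) = Mul(35, Mul(2, I, Pow(5, Rational(1, 2)))) = Mul(70, I, Pow(5, Rational(1, 2)))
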